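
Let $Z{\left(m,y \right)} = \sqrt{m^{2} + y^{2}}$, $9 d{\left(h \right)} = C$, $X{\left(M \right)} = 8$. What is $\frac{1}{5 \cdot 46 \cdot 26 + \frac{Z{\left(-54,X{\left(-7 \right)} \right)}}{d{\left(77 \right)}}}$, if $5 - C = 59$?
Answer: $\frac{10764}{64368571} + \frac{3 \sqrt{745}}{321842855} \approx 0.00016748$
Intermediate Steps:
$C = -54$ ($C = 5 - 59 = -54$)
$d{\left(h \right)} = -6$ ($d{\left(h \right)} = \frac{1}{9} \left(-54\right) = -6$)
$\frac{1}{5 \cdot 46 \cdot 26 + \frac{Z{\left(-54,X{\left(-7 \right)} \right)}}{d{\left(77 \right)}}} = \frac{1}{5 \cdot 46 \cdot 26 + \frac{\sqrt{\left(-54\right)^{2} + 8^{2}}}{-6}} = \frac{1}{230 \cdot 26 + \sqrt{2916 + 64} \left(- \frac{1}{6}\right)} = \frac{1}{5980 + \sqrt{2980} \left(- \frac{1}{6}\right)} = \frac{1}{5980 + 2 \sqrt{745} \left(- \frac{1}{6}\right)} = \frac{1}{5980 - \frac{\sqrt{745}}{3}}$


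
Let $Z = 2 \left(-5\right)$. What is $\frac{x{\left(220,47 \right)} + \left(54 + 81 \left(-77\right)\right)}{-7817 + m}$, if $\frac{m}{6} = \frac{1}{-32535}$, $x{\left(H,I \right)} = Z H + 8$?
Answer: $\frac{90826875}{84775367} \approx 1.0714$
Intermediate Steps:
$Z = -10$
$x{\left(H,I \right)} = 8 - 10 H$ ($x{\left(H,I \right)} = - 10 H + 8 = 8 - 10 H$)
$m = - \frac{2}{10845}$ ($m = \frac{6}{-32535} = 6 \left(- \frac{1}{32535}\right) = - \frac{2}{10845} \approx -0.00018442$)
$\frac{x{\left(220,47 \right)} + \left(54 + 81 \left(-77\right)\right)}{-7817 + m} = \frac{\left(8 - 2200\right) + \left(54 + 81 \left(-77\right)\right)}{-7817 - \frac{2}{10845}} = \frac{\left(8 - 2200\right) + \left(54 - 6237\right)}{- \frac{84775367}{10845}} = \left(-2192 - 6183\right) \left(- \frac{10845}{84775367}\right) = \left(-8375\right) \left(- \frac{10845}{84775367}\right) = \frac{90826875}{84775367}$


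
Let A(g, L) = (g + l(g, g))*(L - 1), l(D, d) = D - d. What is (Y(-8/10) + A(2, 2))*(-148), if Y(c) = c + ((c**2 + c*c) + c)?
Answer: -6216/25 ≈ -248.64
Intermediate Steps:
A(g, L) = g*(-1 + L) (A(g, L) = (g + (g - g))*(L - 1) = (g + 0)*(-1 + L) = g*(-1 + L))
Y(c) = 2*c + 2*c**2 (Y(c) = c + ((c**2 + c**2) + c) = c + (2*c**2 + c) = c + (c + 2*c**2) = 2*c + 2*c**2)
(Y(-8/10) + A(2, 2))*(-148) = (2*(-8/10)*(1 - 8/10) + 2*(-1 + 2))*(-148) = (2*(-8*1/10)*(1 - 8*1/10) + 2*1)*(-148) = (2*(-4/5)*(1 - 4/5) + 2)*(-148) = (2*(-4/5)*(1/5) + 2)*(-148) = (-8/25 + 2)*(-148) = (42/25)*(-148) = -6216/25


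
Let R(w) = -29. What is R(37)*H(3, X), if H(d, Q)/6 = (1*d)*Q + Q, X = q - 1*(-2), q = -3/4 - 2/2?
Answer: -174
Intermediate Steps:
q = -7/4 (q = -3*¼ - 2*½ = -¾ - 1 = -7/4 ≈ -1.7500)
X = ¼ (X = -7/4 - 1*(-2) = -7/4 + 2 = ¼ ≈ 0.25000)
H(d, Q) = 6*Q + 6*Q*d (H(d, Q) = 6*((1*d)*Q + Q) = 6*(d*Q + Q) = 6*(Q*d + Q) = 6*(Q + Q*d) = 6*Q + 6*Q*d)
R(37)*H(3, X) = -174*(1 + 3)/4 = -174*4/4 = -29*6 = -174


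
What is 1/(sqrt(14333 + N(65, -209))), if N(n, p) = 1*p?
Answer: sqrt(3531)/7062 ≈ 0.0084144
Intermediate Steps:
N(n, p) = p
1/(sqrt(14333 + N(65, -209))) = 1/(sqrt(14333 - 209)) = 1/(sqrt(14124)) = 1/(2*sqrt(3531)) = sqrt(3531)/7062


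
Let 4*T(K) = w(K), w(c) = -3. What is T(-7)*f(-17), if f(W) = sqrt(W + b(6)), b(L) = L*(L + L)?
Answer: -3*sqrt(55)/4 ≈ -5.5621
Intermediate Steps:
b(L) = 2*L**2 (b(L) = L*(2*L) = 2*L**2)
T(K) = -3/4 (T(K) = (1/4)*(-3) = -3/4)
f(W) = sqrt(72 + W) (f(W) = sqrt(W + 2*6**2) = sqrt(W + 2*36) = sqrt(W + 72) = sqrt(72 + W))
T(-7)*f(-17) = -3*sqrt(72 - 17)/4 = -3*sqrt(55)/4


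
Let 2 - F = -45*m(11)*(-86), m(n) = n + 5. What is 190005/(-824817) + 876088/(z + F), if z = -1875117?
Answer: -378306837/554179465 ≈ -0.68264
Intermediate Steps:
m(n) = 5 + n
F = -61918 (F = 2 - (-45*(5 + 11))*(-86) = 2 - (-45*16)*(-86) = 2 - (-720)*(-86) = 2 - 1*61920 = 2 - 61920 = -61918)
190005/(-824817) + 876088/(z + F) = 190005/(-824817) + 876088/(-1875117 - 61918) = 190005*(-1/824817) + 876088/(-1937035) = -63335/274939 + 876088*(-1/1937035) = -63335/274939 - 876088/1937035 = -378306837/554179465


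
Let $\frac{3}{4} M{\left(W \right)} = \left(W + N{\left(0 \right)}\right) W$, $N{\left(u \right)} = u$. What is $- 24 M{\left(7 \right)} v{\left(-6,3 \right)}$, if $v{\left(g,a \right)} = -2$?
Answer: $3136$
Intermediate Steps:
$M{\left(W \right)} = \frac{4 W^{2}}{3}$ ($M{\left(W \right)} = \frac{4 \left(W + 0\right) W}{3} = \frac{4 W W}{3} = \frac{4 W^{2}}{3}$)
$- 24 M{\left(7 \right)} v{\left(-6,3 \right)} = - 24 \frac{4 \cdot 7^{2}}{3} \left(-2\right) = - 24 \cdot \frac{4}{3} \cdot 49 \left(-2\right) = \left(-24\right) \frac{196}{3} \left(-2\right) = \left(-1568\right) \left(-2\right) = 3136$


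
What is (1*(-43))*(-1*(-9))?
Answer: -387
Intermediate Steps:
(1*(-43))*(-1*(-9)) = -43*9 = -387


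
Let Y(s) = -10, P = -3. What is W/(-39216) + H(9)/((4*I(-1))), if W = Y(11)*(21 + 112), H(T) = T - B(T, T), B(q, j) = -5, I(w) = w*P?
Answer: 413/344 ≈ 1.2006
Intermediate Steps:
I(w) = -3*w (I(w) = w*(-3) = -3*w)
H(T) = 5 + T (H(T) = T - 1*(-5) = T + 5 = 5 + T)
W = -1330 (W = -10*(21 + 112) = -10*133 = -1330)
W/(-39216) + H(9)/((4*I(-1))) = -1330/(-39216) + (5 + 9)/((4*(-3*(-1)))) = -1330*(-1/39216) + 14/((4*3)) = 35/1032 + 14/12 = 35/1032 + 14*(1/12) = 35/1032 + 7/6 = 413/344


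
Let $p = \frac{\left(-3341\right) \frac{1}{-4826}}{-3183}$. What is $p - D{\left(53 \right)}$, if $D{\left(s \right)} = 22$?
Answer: $- \frac{337948817}{15361158} \approx -22.0$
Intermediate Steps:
$p = - \frac{3341}{15361158}$ ($p = \left(-3341\right) \left(- \frac{1}{4826}\right) \left(- \frac{1}{3183}\right) = \frac{3341}{4826} \left(- \frac{1}{3183}\right) = - \frac{3341}{15361158} \approx -0.0002175$)
$p - D{\left(53 \right)} = - \frac{3341}{15361158} - 22 = - \frac{337948817}{15361158}$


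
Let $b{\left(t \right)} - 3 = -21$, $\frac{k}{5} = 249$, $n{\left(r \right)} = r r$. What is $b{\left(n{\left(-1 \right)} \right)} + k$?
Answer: $1227$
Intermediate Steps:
$n{\left(r \right)} = r^{2}$
$k = 1245$ ($k = 5 \cdot 249 = 1245$)
$b{\left(t \right)} = -18$ ($b{\left(t \right)} = 3 - 21 = -18$)
$b{\left(n{\left(-1 \right)} \right)} + k = -18 + 1245 = 1227$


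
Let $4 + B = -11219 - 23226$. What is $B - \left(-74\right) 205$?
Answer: $-19279$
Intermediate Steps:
$B = -34449$ ($B = -4 - 34445 = -34449$)
$B - \left(-74\right) 205 = -34449 - \left(-74\right) 205 = -34449 - -15170 = -34449 + 15170 = -19279$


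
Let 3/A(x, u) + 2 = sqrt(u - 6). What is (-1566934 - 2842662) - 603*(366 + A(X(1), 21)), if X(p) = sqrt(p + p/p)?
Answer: -50936852/11 - 1809*sqrt(15)/11 ≈ -4.6313e+6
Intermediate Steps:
X(p) = sqrt(1 + p) (X(p) = sqrt(p + 1) = sqrt(1 + p))
A(x, u) = 3/(-2 + sqrt(-6 + u)) (A(x, u) = 3/(-2 + sqrt(u - 6)) = 3/(-2 + sqrt(-6 + u)))
(-1566934 - 2842662) - 603*(366 + A(X(1), 21)) = (-1566934 - 2842662) - 603*(366 + 3/(-2 + sqrt(-6 + 21))) = -4409596 - 603*(366 + 3/(-2 + sqrt(15))) = -4409596 + (-220698 - 1809/(-2 + sqrt(15))) = -4630294 - 1809/(-2 + sqrt(15))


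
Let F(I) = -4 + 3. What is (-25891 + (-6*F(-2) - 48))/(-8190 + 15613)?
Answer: -25933/7423 ≈ -3.4936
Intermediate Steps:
F(I) = -1
(-25891 + (-6*F(-2) - 48))/(-8190 + 15613) = (-25891 + (-6*(-1) - 48))/(-8190 + 15613) = (-25891 + (6 - 48))/7423 = (-25891 - 42)*(1/7423) = -25933*1/7423 = -25933/7423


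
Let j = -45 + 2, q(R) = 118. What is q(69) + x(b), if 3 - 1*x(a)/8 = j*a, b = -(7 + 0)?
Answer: -2266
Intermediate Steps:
b = -7 (b = -1*7 = -7)
j = -43
x(a) = 24 + 344*a (x(a) = 24 - (-344)*a = 24 + 344*a)
q(69) + x(b) = 118 + (24 + 344*(-7)) = 118 + (24 - 2408) = 118 - 2384 = -2266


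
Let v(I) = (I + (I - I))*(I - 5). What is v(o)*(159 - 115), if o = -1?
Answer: 264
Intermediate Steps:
v(I) = I*(-5 + I) (v(I) = (I + 0)*(-5 + I) = I*(-5 + I))
v(o)*(159 - 115) = (-(-5 - 1))*(159 - 115) = -1*(-6)*44 = 6*44 = 264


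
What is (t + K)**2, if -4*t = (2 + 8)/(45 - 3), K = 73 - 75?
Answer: 29929/7056 ≈ 4.2416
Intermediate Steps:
K = -2
t = -5/84 (t = -(2 + 8)/(4*(45 - 3)) = -5/(2*42) = -1/4*5/21 = -5/84 ≈ -0.059524)
(t + K)**2 = (-5/84 - 2)**2 = (-173/84)**2 = 29929/7056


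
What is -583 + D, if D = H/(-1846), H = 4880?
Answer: -540549/923 ≈ -585.64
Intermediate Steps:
D = -2440/923 (D = 4880/(-1846) = 4880*(-1/1846) = -2440/923 ≈ -2.6436)
-583 + D = -583 - 2440/923 = -540549/923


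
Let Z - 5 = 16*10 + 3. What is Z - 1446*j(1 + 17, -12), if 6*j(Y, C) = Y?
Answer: -4170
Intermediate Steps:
j(Y, C) = Y/6
Z = 168 (Z = 5 + (16*10 + 3) = 5 + (160 + 3) = 5 + 163 = 168)
Z - 1446*j(1 + 17, -12) = 168 - 241*(1 + 17) = 168 - 241*18 = 168 - 1446*3 = 168 - 4338 = -4170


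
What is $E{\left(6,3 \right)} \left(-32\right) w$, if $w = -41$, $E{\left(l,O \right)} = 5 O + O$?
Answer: $23616$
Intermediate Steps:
$E{\left(l,O \right)} = 6 O$
$E{\left(6,3 \right)} \left(-32\right) w = 6 \cdot 3 \left(-32\right) \left(-41\right) = 18 \left(-32\right) \left(-41\right) = \left(-576\right) \left(-41\right) = 23616$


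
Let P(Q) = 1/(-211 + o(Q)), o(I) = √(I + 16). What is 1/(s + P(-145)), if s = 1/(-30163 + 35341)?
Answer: 5178*(√129 + 211*I)/(√129 - 4967*I) ≈ -219.94 + 12.343*I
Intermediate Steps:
o(I) = √(16 + I)
P(Q) = 1/(-211 + √(16 + Q))
s = 1/5178 ≈ 0.00019312
1/(s + P(-145)) = 1/(1/5178 + 1/(-211 + √(16 - 145))) = 1/(1/5178 + 1/(-211 + √(-129))) = 1/(1/5178 + 1/(-211 + I*√129))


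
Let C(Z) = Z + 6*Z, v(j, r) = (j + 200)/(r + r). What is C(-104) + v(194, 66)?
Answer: -47851/66 ≈ -725.02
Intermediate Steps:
v(j, r) = (200 + j)/(2*r) (v(j, r) = (200 + j)/((2*r)) = (200 + j)*(1/(2*r)) = (200 + j)/(2*r))
C(Z) = 7*Z
C(-104) + v(194, 66) = 7*(-104) + (½)*(200 + 194)/66 = -728 + (½)*(1/66)*394 = -728 + 197/66 = -47851/66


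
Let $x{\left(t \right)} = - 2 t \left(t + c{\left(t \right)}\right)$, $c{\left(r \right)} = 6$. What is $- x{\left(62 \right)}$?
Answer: $8432$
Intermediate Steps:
$x{\left(t \right)} = - 2 t \left(6 + t\right)$ ($x{\left(t \right)} = - 2 t \left(t + 6\right) = - 2 t \left(6 + t\right)$)
$- x{\left(62 \right)} = - \left(-2\right) 62 \left(6 + 62\right) = - \left(-2\right) 62 \cdot 68 = \left(-1\right) \left(-8432\right) = 8432$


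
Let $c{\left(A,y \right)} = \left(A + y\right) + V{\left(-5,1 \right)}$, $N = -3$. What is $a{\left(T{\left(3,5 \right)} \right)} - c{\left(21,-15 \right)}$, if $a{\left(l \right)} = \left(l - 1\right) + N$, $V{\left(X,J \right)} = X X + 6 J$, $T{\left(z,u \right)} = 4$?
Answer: $-37$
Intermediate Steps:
$V{\left(X,J \right)} = X^{2} + 6 J$
$c{\left(A,y \right)} = 31 + A + y$ ($c{\left(A,y \right)} = \left(A + y\right) + \left(\left(-5\right)^{2} + 6 \cdot 1\right) = \left(A + y\right) + \left(25 + 6\right) = \left(A + y\right) + 31 = 31 + A + y$)
$a{\left(l \right)} = -4 + l$ ($a{\left(l \right)} = \left(l - 1\right) - 3 = \left(-1 + l\right) - 3 = -4 + l$)
$a{\left(T{\left(3,5 \right)} \right)} - c{\left(21,-15 \right)} = \left(-4 + 4\right) - \left(31 + 21 - 15\right) = 0 - 37 = -37$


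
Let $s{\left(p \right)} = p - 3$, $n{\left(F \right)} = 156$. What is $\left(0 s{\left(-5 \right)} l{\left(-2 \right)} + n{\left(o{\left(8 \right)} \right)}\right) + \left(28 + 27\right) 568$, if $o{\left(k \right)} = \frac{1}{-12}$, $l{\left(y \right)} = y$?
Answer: $31396$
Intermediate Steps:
$o{\left(k \right)} = - \frac{1}{12}$
$s{\left(p \right)} = -3 + p$
$\left(0 s{\left(-5 \right)} l{\left(-2 \right)} + n{\left(o{\left(8 \right)} \right)}\right) + \left(28 + 27\right) 568 = \left(0 \left(-3 - 5\right) \left(-2\right) + 156\right) + \left(28 + 27\right) 568 = \left(0 \left(-8\right) \left(-2\right) + 156\right) + 55 \cdot 568 = \left(0 \left(-2\right) + 156\right) + 31240 = \left(0 + 156\right) + 31240 = 156 + 31240 = 31396$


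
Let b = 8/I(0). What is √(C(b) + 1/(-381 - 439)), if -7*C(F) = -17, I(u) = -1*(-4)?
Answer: √19993855/2870 ≈ 1.5580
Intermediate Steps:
I(u) = 4
b = 2 (b = 8/4 = 8*(¼) = 2)
C(F) = 17/7 (C(F) = -⅐*(-17) = 17/7)
√(C(b) + 1/(-381 - 439)) = √(17/7 + 1/(-381 - 439)) = √(17/7 + 1/(-820)) = √(17/7 - 1/820) = √(13933/5740) = √19993855/2870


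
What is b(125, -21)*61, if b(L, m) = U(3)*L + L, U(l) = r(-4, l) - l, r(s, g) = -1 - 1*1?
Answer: -30500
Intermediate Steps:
r(s, g) = -2 (r(s, g) = -1 - 1 = -2)
U(l) = -2 - l
b(L, m) = -4*L (b(L, m) = (-2 - 1*3)*L + L = (-2 - 3)*L + L = -5*L + L = -4*L)
b(125, -21)*61 = -4*125*61 = -500*61 = -30500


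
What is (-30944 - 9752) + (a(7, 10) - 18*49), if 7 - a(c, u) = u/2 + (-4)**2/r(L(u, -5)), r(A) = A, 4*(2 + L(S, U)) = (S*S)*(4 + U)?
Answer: -1122536/27 ≈ -41575.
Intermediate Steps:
L(S, U) = -2 + S**2*(4 + U)/4 (L(S, U) = -2 + ((S*S)*(4 + U))/4 = -2 + (S**2*(4 + U))/4 = -2 + S**2*(4 + U)/4)
a(c, u) = 7 - 16/(-2 - u**2/4) - u/2 (a(c, u) = 7 - (u/2 + (-4)**2/(-2 + u**2 + (1/4)*(-5)*u**2)) = 7 - (u*(1/2) + 16/(-2 + u**2 - 5*u**2/4)) = 7 - (u/2 + 16/(-2 - u**2/4)) = 7 + (-16/(-2 - u**2/4) - u/2) = 7 - 16/(-2 - u**2/4) - u/2)
(-30944 - 9752) + (a(7, 10) - 18*49) = (-30944 - 9752) + ((128 + (8 + 10**2)*(14 - 1*10))/(2*(8 + 10**2)) - 18*49) = -40696 + ((128 + (8 + 100)*(14 - 10))/(2*(8 + 100)) - 882) = -40696 + ((1/2)*(128 + 108*4)/108 - 882) = -40696 + ((1/2)*(1/108)*(128 + 432) - 882) = -40696 + ((1/2)*(1/108)*560 - 882) = -40696 + (70/27 - 882) = -40696 - 23744/27 = -1122536/27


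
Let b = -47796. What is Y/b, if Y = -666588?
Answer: 55549/3983 ≈ 13.947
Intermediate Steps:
Y/b = -666588/(-47796) = -666588*(-1/47796) = 55549/3983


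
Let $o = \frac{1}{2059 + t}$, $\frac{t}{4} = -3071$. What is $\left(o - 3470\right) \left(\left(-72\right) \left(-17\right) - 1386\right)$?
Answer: $\frac{5747881662}{10225} \approx 5.6214 \cdot 10^{5}$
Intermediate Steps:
$t = -12284$ ($t = 4 \left(-3071\right) = -12284$)
$o = - \frac{1}{10225}$ ($o = \frac{1}{2059 - 12284} = \frac{1}{-10225} = - \frac{1}{10225} \approx -9.7799 \cdot 10^{-5}$)
$\left(o - 3470\right) \left(\left(-72\right) \left(-17\right) - 1386\right) = \left(- \frac{1}{10225} - 3470\right) \left(\left(-72\right) \left(-17\right) - 1386\right) = - \frac{35480751 \left(1224 - 1386\right)}{10225} = \left(- \frac{35480751}{10225}\right) \left(-162\right) = \frac{5747881662}{10225}$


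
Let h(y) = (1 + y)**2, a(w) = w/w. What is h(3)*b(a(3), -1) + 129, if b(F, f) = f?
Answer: 113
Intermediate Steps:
a(w) = 1
h(3)*b(a(3), -1) + 129 = (1 + 3)**2*(-1) + 129 = 4**2*(-1) + 129 = 16*(-1) + 129 = -16 + 129 = 113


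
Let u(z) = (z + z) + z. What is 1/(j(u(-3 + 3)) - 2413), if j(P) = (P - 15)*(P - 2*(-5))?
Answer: -1/2563 ≈ -0.00039017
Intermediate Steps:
u(z) = 3*z (u(z) = 2*z + z = 3*z)
j(P) = (-15 + P)*(10 + P) (j(P) = (-15 + P)*(P + 10) = (-15 + P)*(10 + P))
1/(j(u(-3 + 3)) - 2413) = 1/((-150 + (3*(-3 + 3))² - 15*(-3 + 3)) - 2413) = 1/((-150 + (3*0)² - 15*0) - 2413) = 1/((-150 + 0² - 5*0) - 2413) = 1/((-150 + 0 + 0) - 2413) = 1/(-150 - 2413) = 1/(-2563) = -1/2563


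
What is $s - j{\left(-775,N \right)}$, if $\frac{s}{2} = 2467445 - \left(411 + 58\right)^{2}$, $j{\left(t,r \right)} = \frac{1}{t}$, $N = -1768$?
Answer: $\frac{3483600201}{775} \approx 4.495 \cdot 10^{6}$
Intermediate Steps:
$s = 4494968$ ($s = 2 \left(2467445 - \left(411 + 58\right)^{2}\right) = 2 \left(2467445 - 469^{2}\right) = 2 \left(2467445 - 219961\right) = 2 \cdot 2247484 = 4494968$)
$s - j{\left(-775,N \right)} = 4494968 - \frac{1}{-775} = 4494968 - - \frac{1}{775} = 4494968 + \frac{1}{775} = \frac{3483600201}{775}$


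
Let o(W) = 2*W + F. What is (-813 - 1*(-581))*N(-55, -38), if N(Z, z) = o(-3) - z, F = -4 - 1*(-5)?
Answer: -7656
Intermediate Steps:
F = 1 (F = -4 + 5 = 1)
o(W) = 1 + 2*W (o(W) = 2*W + 1 = 1 + 2*W)
N(Z, z) = -5 - z (N(Z, z) = (1 + 2*(-3)) - z = (1 - 6) - z = -5 - z)
(-813 - 1*(-581))*N(-55, -38) = (-813 - 1*(-581))*(-5 - 1*(-38)) = (-813 + 581)*(-5 + 38) = -232*33 = -7656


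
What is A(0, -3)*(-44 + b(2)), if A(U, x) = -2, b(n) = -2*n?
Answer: 96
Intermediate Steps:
A(0, -3)*(-44 + b(2)) = -2*(-44 - 2*2) = -2*(-44 - 4) = -2*(-48) = 96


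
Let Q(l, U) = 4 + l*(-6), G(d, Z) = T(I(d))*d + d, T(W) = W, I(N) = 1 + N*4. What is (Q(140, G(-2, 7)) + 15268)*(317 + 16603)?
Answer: 244189440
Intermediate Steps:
I(N) = 1 + 4*N
G(d, Z) = d + d*(1 + 4*d) (G(d, Z) = (1 + 4*d)*d + d = d*(1 + 4*d) + d = d + d*(1 + 4*d))
Q(l, U) = 4 - 6*l
(Q(140, G(-2, 7)) + 15268)*(317 + 16603) = ((4 - 6*140) + 15268)*(317 + 16603) = ((4 - 840) + 15268)*16920 = (-836 + 15268)*16920 = 14432*16920 = 244189440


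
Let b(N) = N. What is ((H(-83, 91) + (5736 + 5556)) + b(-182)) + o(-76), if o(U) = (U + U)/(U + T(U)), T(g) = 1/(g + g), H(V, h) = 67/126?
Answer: 5392089245/485226 ≈ 11113.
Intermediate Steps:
H(V, h) = 67/126 (H(V, h) = 67*(1/126) = 67/126)
T(g) = 1/(2*g)
o(U) = 2*U/(U + 1/(2*U)) (o(U) = (U + U)/(U + 1/(2*U)) = (2*U)/(U + 1/(2*U)) = 2*U/(U + 1/(2*U)))
((H(-83, 91) + (5736 + 5556)) + b(-182)) + o(-76) = ((67/126 + (5736 + 5556)) - 182) + 4*(-76)**2/(1 + 2*(-76)**2) = ((67/126 + 11292) - 182) + 4*5776/(1 + 2*5776) = (1422859/126 - 182) + 4*5776/(1 + 11552) = 1399927/126 + 4*5776/11553 = 1399927/126 + 4*5776*(1/11553) = 1399927/126 + 23104/11553 = 5392089245/485226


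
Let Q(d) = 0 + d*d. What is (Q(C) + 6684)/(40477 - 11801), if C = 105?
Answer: 17709/28676 ≈ 0.61755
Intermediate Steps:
Q(d) = d² (Q(d) = 0 + d² = d²)
(Q(C) + 6684)/(40477 - 11801) = (105² + 6684)/(40477 - 11801) = (11025 + 6684)/28676 = 17709*(1/28676) = 17709/28676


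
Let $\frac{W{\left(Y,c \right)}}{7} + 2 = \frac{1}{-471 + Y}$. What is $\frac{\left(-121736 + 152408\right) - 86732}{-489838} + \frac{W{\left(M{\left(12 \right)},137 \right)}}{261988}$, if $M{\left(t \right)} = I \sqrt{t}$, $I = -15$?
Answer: $\frac{536171633790397}{4687122039387684} + \frac{35 \sqrt{3}}{9568718718} \approx 0.11439$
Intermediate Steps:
$M{\left(t \right)} = - 15 \sqrt{t}$
$W{\left(Y,c \right)} = -14 + \frac{7}{-471 + Y}$
$\frac{\left(-121736 + 152408\right) - 86732}{-489838} + \frac{W{\left(M{\left(12 \right)},137 \right)}}{261988} = \frac{\left(-121736 + 152408\right) - 86732}{-489838} + \frac{7 \frac{1}{-471 - 15 \sqrt{12}} \left(943 - 2 \left(- 15 \sqrt{12}\right)\right)}{261988} = \left(30672 - 86732\right) \left(- \frac{1}{489838}\right) + \frac{7 \left(943 - 2 \left(- 15 \cdot 2 \sqrt{3}\right)\right)}{-471 - 15 \cdot 2 \sqrt{3}} \cdot \frac{1}{261988} = \left(-56060\right) \left(- \frac{1}{489838}\right) + \frac{7 \left(943 - 2 \left(- 30 \sqrt{3}\right)\right)}{-471 - 30 \sqrt{3}} \cdot \frac{1}{261988} = \frac{28030}{244919} + \frac{7 \left(943 + 60 \sqrt{3}\right)}{-471 - 30 \sqrt{3}} \cdot \frac{1}{261988} = \frac{28030}{244919} + \frac{7 \left(943 + 60 \sqrt{3}\right)}{261988 \left(-471 - 30 \sqrt{3}\right)}$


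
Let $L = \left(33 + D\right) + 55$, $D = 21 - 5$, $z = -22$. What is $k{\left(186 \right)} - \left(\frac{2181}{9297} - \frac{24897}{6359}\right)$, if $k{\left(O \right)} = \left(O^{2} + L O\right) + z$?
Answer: $\frac{1062609810448}{19706541} \approx 53922.0$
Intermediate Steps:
$D = 16$
$L = 104$ ($L = \left(33 + 16\right) + 55 = 49 + 55 = 104$)
$k{\left(O \right)} = -22 + O^{2} + 104 O$ ($k{\left(O \right)} = \left(O^{2} + 104 O\right) - 22 = -22 + O^{2} + 104 O$)
$k{\left(186 \right)} - \left(\frac{2181}{9297} - \frac{24897}{6359}\right) = \left(-22 + 186^{2} + 104 \cdot 186\right) - \left(\frac{2181}{9297} - \frac{24897}{6359}\right) = \left(-22 + 34596 + 19344\right) - \left(2181 \cdot \frac{1}{9297} - \frac{24897}{6359}\right) = 53918 - \left(\frac{727}{3099} - \frac{24897}{6359}\right) = 53918 - - \frac{72532810}{19706541} = 53918 + \frac{72532810}{19706541} = \frac{1062609810448}{19706541}$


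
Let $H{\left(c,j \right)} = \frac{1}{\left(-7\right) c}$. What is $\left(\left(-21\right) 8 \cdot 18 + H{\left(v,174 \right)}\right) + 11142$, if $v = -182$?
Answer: $\frac{10342333}{1274} \approx 8118.0$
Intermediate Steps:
$H{\left(c,j \right)} = - \frac{1}{7 c}$
$\left(\left(-21\right) 8 \cdot 18 + H{\left(v,174 \right)}\right) + 11142 = \left(\left(-21\right) 8 \cdot 18 - \frac{1}{7 \left(-182\right)}\right) + 11142 = \left(\left(-168\right) 18 - - \frac{1}{1274}\right) + 11142 = \left(-3024 + \frac{1}{1274}\right) + 11142 = - \frac{3852575}{1274} + 11142 = \frac{10342333}{1274}$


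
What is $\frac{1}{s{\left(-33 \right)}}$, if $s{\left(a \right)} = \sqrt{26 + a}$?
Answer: $- \frac{i \sqrt{7}}{7} \approx - 0.37796 i$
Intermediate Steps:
$\frac{1}{s{\left(-33 \right)}} = \frac{1}{\sqrt{26 - 33}} = \frac{1}{\sqrt{-7}} = \frac{1}{i \sqrt{7}} = - \frac{i \sqrt{7}}{7}$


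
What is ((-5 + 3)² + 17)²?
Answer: 441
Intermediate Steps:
((-5 + 3)² + 17)² = ((-2)² + 17)² = (4 + 17)² = 21² = 441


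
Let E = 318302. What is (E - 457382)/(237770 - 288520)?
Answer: 13908/5075 ≈ 2.7405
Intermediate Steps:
(E - 457382)/(237770 - 288520) = (318302 - 457382)/(237770 - 288520) = -139080/(-50750) = -139080*(-1/50750) = 13908/5075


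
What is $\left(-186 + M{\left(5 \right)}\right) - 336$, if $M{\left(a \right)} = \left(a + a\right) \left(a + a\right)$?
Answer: $-422$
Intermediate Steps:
$M{\left(a \right)} = 4 a^{2}$ ($M{\left(a \right)} = 2 a 2 a = 4 a^{2}$)
$\left(-186 + M{\left(5 \right)}\right) - 336 = \left(-186 + 4 \cdot 5^{2}\right) - 336 = \left(-186 + 4 \cdot 25\right) - 336 = \left(-186 + 100\right) - 336 = -86 - 336 = -422$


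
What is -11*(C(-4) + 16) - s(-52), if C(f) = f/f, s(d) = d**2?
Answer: -2891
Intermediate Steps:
C(f) = 1
-11*(C(-4) + 16) - s(-52) = -11*(1 + 16) - 1*(-52)**2 = -11*17 - 1*2704 = -187 - 2704 = -2891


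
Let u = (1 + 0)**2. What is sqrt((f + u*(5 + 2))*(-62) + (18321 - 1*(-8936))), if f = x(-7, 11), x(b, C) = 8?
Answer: sqrt(26327) ≈ 162.26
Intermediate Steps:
f = 8
u = 1 (u = 1**2 = 1)
sqrt((f + u*(5 + 2))*(-62) + (18321 - 1*(-8936))) = sqrt((8 + 1*(5 + 2))*(-62) + (18321 - 1*(-8936))) = sqrt((8 + 1*7)*(-62) + (18321 + 8936)) = sqrt((8 + 7)*(-62) + 27257) = sqrt(15*(-62) + 27257) = sqrt(-930 + 27257) = sqrt(26327)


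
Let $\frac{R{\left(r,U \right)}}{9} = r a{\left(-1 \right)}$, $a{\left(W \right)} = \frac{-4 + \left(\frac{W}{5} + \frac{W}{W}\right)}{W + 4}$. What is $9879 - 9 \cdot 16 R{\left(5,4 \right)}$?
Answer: $16791$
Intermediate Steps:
$a{\left(W \right)} = \frac{-3 + \frac{W}{5}}{4 + W}$ ($a{\left(W \right)} = \frac{-4 + \left(W \frac{1}{5} + 1\right)}{4 + W} = \frac{-4 + \left(\frac{W}{5} + 1\right)}{4 + W} = \frac{-4 + \left(1 + \frac{W}{5}\right)}{4 + W} = \frac{-3 + \frac{W}{5}}{4 + W}$)
$R{\left(r,U \right)} = - \frac{48 r}{5}$ ($R{\left(r,U \right)} = 9 r \frac{-15 - 1}{5 \left(4 - 1\right)} = 9 r \frac{1}{5} \cdot \frac{1}{3} \left(-16\right) = 9 r \left(- \frac{16}{15}\right) = 9 \left(- \frac{16 r}{15}\right) = - \frac{48 r}{5}$)
$9879 - 9 \cdot 16 R{\left(5,4 \right)} = 9879 - 9 \cdot 16 \left(\left(- \frac{48}{5}\right) 5\right) = 9879 - 144 \left(-48\right) = 9879 - -6912 = 9879 + 6912 = 16791$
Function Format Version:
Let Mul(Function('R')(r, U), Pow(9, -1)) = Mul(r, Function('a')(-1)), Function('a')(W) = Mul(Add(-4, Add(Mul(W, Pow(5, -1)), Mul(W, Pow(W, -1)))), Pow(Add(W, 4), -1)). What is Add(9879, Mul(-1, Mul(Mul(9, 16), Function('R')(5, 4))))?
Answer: 16791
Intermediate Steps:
Function('a')(W) = Mul(Pow(Add(4, W), -1), Add(-3, Mul(Rational(1, 5), W))) (Function('a')(W) = Mul(Add(-4, Add(Mul(W, Rational(1, 5)), 1)), Pow(Add(4, W), -1)) = Mul(Add(-4, Add(Mul(Rational(1, 5), W), 1)), Pow(Add(4, W), -1)) = Mul(Add(-4, Add(1, Mul(Rational(1, 5), W))), Pow(Add(4, W), -1)) = Mul(Add(-3, Mul(Rational(1, 5), W)), Pow(Add(4, W), -1)) = Mul(Pow(Add(4, W), -1), Add(-3, Mul(Rational(1, 5), W))))
Function('R')(r, U) = Mul(Rational(-48, 5), r) (Function('R')(r, U) = Mul(9, Mul(r, Mul(Rational(1, 5), Pow(Add(4, -1), -1), Add(-15, -1)))) = Mul(9, Mul(r, Mul(Rational(1, 5), Pow(3, -1), -16))) = Mul(9, Mul(r, Mul(Rational(1, 5), Rational(1, 3), -16))) = Mul(9, Mul(r, Rational(-16, 15))) = Mul(9, Mul(Rational(-16, 15), r)) = Mul(Rational(-48, 5), r))
Add(9879, Mul(-1, Mul(Mul(9, 16), Function('R')(5, 4)))) = Add(9879, Mul(-1, Mul(Mul(9, 16), Mul(Rational(-48, 5), 5)))) = Add(9879, Mul(-1, Mul(144, -48))) = Add(9879, Mul(-1, -6912)) = Add(9879, 6912) = 16791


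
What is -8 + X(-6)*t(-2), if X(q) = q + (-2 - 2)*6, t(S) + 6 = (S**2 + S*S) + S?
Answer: -8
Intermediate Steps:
t(S) = -6 + S + 2*S**2 (t(S) = -6 + ((S**2 + S*S) + S) = -6 + ((S**2 + S**2) + S) = -6 + (2*S**2 + S) = -6 + (S + 2*S**2) = -6 + S + 2*S**2)
X(q) = -24 + q (X(q) = q - 4*6 = q - 24 = -24 + q)
-8 + X(-6)*t(-2) = -8 + (-24 - 6)*(-6 - 2 + 2*(-2)**2) = -8 - 30*(-6 - 2 + 2*4) = -8 - 30*(-6 - 2 + 8) = -8 - 30*0 = -8 + 0 = -8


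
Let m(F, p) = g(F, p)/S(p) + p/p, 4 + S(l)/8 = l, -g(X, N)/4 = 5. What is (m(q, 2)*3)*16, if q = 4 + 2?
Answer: 108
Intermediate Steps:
g(X, N) = -20 (g(X, N) = -4*5 = -20)
q = 6
S(l) = -32 + 8*l
m(F, p) = 1 - 20/(-32 + 8*p) (m(F, p) = -20/(-32 + 8*p) + p/p = -20/(-32 + 8*p) + 1 = 1 - 20/(-32 + 8*p))
(m(q, 2)*3)*16 = (((-13/2 + 2)/(-4 + 2))*3)*16 = ((-9/2/(-2))*3)*16 = (-½*(-9/2)*3)*16 = ((9/4)*3)*16 = (27/4)*16 = 108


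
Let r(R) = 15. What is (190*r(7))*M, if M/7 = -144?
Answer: -2872800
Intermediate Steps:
M = -1008 (M = 7*(-144) = -1008)
(190*r(7))*M = (190*15)*(-1008) = 2850*(-1008) = -2872800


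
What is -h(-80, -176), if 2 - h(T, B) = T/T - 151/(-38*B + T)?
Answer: -6759/6608 ≈ -1.0229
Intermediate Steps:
h(T, B) = 1 + 151/(T - 38*B) (h(T, B) = 2 - (T/T - 151/(-38*B + T)) = 2 - (1 - 151/(T - 38*B)) = 2 + (-1 + 151/(T - 38*B)) = 1 + 151/(T - 38*B))
-h(-80, -176) = -(-151 - 1*(-80) + 38*(-176))/(-1*(-80) + 38*(-176)) = -(-151 + 80 - 6688)/(80 - 6688) = -(-6759)/(-6608) = -(-1)*(-6759)/6608 = -1*6759/6608 = -6759/6608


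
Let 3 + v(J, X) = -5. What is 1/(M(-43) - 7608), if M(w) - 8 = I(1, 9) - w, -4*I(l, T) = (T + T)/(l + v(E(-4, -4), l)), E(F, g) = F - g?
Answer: -14/105789 ≈ -0.00013234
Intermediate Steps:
v(J, X) = -8 (v(J, X) = -3 - 5 = -8)
I(l, T) = -T/(2*(-8 + l)) (I(l, T) = -(T + T)/(4*(l - 8)) = -2*T/(4*(-8 + l)) = -T/(2*(-8 + l)))
M(w) = 121/14 - w (M(w) = 8 + (-1*9/(-16 + 2*1) - w) = 8 + (-1*9/(-16 + 2) - w) = 8 + (-1*9/(-14) - w) = 8 + (-1*9*(-1/14) - w) = 8 + (9/14 - w) = 121/14 - w)
1/(M(-43) - 7608) = 1/((121/14 - 1*(-43)) - 7608) = 1/((121/14 + 43) - 7608) = 1/(723/14 - 7608) = 1/(-105789/14) = -14/105789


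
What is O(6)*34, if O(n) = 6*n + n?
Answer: 1428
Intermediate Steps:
O(n) = 7*n
O(6)*34 = (7*6)*34 = 42*34 = 1428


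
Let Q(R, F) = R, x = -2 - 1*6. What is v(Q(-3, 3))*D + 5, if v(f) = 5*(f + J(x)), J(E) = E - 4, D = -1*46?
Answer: 3455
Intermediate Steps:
D = -46
x = -8 (x = -2 - 6 = -8)
J(E) = -4 + E
v(f) = -60 + 5*f (v(f) = 5*(f + (-4 - 8)) = 5*(f - 12) = 5*(-12 + f) = -60 + 5*f)
v(Q(-3, 3))*D + 5 = (-60 + 5*(-3))*(-46) + 5 = (-60 - 15)*(-46) + 5 = -75*(-46) + 5 = 3450 + 5 = 3455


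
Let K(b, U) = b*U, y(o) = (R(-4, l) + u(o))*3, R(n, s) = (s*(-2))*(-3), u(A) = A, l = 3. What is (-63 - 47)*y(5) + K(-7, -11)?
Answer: -7513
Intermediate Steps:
R(n, s) = 6*s (R(n, s) = -2*s*(-3) = 6*s)
y(o) = 54 + 3*o (y(o) = (6*3 + o)*3 = (18 + o)*3 = 54 + 3*o)
K(b, U) = U*b
(-63 - 47)*y(5) + K(-7, -11) = (-63 - 47)*(54 + 3*5) - 11*(-7) = -110*(54 + 15) + 77 = -110*69 + 77 = -7590 + 77 = -7513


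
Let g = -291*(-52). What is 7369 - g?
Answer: -7763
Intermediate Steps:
g = 15132
7369 - g = 7369 - 1*15132 = 7369 - 15132 = -7763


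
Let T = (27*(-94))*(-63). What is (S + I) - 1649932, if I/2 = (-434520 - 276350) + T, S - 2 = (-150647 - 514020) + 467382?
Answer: -2949167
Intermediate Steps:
S = -197283 (S = 2 + ((-150647 - 514020) + 467382) = 2 + (-664667 + 467382) = 2 - 197285 = -197283)
T = 159894 (T = -2538*(-63) = 159894)
I = -1101952 (I = 2*((-434520 - 276350) + 159894) = 2*(-710870 + 159894) = 2*(-550976) = -1101952)
(S + I) - 1649932 = (-197283 - 1101952) - 1649932 = -1299235 - 1649932 = -2949167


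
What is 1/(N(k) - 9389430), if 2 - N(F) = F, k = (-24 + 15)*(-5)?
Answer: -1/9389473 ≈ -1.0650e-7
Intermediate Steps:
k = 45 (k = -9*(-5) = 45)
N(F) = 2 - F
1/(N(k) - 9389430) = 1/((2 - 1*45) - 9389430) = 1/((2 - 45) - 9389430) = 1/(-43 - 9389430) = 1/(-9389473) = -1/9389473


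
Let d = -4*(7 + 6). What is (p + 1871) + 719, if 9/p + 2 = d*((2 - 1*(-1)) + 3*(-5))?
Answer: 1610989/622 ≈ 2590.0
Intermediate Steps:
d = -52 (d = -4*13 = -52)
p = 9/622 (p = 9/(-2 - 52*((2 - 1*(-1)) + 3*(-5))) = 9/(-2 - 52*((2 + 1) - 15)) = 9/(-2 - 52*(3 - 15)) = 9/(-2 - 52*(-12)) = 9/(-2 + 624) = 9/622 ≈ 0.014469)
(p + 1871) + 719 = (9/622 + 1871) + 719 = 1163771/622 + 719 = 1610989/622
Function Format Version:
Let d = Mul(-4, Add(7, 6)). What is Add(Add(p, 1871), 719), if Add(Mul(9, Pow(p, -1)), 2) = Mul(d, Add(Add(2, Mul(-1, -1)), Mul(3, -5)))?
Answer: Rational(1610989, 622) ≈ 2590.0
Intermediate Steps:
d = -52 (d = Mul(-4, 13) = -52)
p = Rational(9, 622) (p = Mul(9, Pow(Add(-2, Mul(-52, Add(Add(2, Mul(-1, -1)), Mul(3, -5)))), -1)) = Mul(9, Pow(Add(-2, Mul(-52, Add(Add(2, 1), -15))), -1)) = Mul(9, Pow(Add(-2, Mul(-52, Add(3, -15))), -1)) = Mul(9, Pow(Add(-2, Mul(-52, -12)), -1)) = Mul(9, Pow(Add(-2, 624), -1)) = Mul(9, Pow(622, -1)) = Mul(9, Rational(1, 622)) = Rational(9, 622) ≈ 0.014469)
Add(Add(p, 1871), 719) = Add(Add(Rational(9, 622), 1871), 719) = Add(Rational(1163771, 622), 719) = Rational(1610989, 622)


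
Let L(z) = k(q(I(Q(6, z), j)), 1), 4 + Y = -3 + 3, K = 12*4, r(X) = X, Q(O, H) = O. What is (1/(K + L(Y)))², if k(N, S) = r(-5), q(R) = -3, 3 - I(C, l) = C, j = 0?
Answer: 1/1849 ≈ 0.00054083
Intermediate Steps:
I(C, l) = 3 - C
K = 48
Y = -4 (Y = -4 + (-3 + 3) = -4 + 0 = -4)
k(N, S) = -5
L(z) = -5
(1/(K + L(Y)))² = (1/(48 - 5))² = (1/43)² = 1/1849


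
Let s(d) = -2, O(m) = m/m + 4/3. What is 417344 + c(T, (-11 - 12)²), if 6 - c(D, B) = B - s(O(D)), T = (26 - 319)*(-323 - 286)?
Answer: 416819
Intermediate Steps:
O(m) = 7/3 (O(m) = 1 + 4*(⅓) = 1 + 4/3 = 7/3)
T = 178437 (T = -293*(-609) = 178437)
c(D, B) = 4 - B (c(D, B) = 6 - (B - 1*(-2)) = 6 - (B + 2) = 6 - (2 + B) = 6 + (-2 - B) = 4 - B)
417344 + c(T, (-11 - 12)²) = 417344 + (4 - (-11 - 12)²) = 417344 + (4 - 1*(-23)²) = 417344 + (4 - 1*529) = 417344 + (4 - 529) = 417344 - 525 = 416819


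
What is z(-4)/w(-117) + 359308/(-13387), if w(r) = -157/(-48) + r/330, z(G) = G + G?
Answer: -3049045732/103066513 ≈ -29.583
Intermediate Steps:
z(G) = 2*G
w(r) = 157/48 + r/330 (w(r) = -157*(-1/48) + r*(1/330) = 157/48 + r/330)
z(-4)/w(-117) + 359308/(-13387) = (2*(-4))/(157/48 + (1/330)*(-117)) + 359308/(-13387) = -8/(157/48 - 39/110) + 359308*(-1/13387) = -8/7699/2640 - 359308/13387 = -8*2640/7699 - 359308/13387 = -21120/7699 - 359308/13387 = -3049045732/103066513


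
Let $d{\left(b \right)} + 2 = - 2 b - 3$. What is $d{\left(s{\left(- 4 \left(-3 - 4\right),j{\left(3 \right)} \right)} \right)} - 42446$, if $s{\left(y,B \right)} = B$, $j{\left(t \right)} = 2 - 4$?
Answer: $-42447$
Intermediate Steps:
$j{\left(t \right)} = -2$
$d{\left(b \right)} = -5 - 2 b$ ($d{\left(b \right)} = -2 - \left(3 + 2 b\right) = -5 - 2 b$)
$d{\left(s{\left(- 4 \left(-3 - 4\right),j{\left(3 \right)} \right)} \right)} - 42446 = \left(-5 - -4\right) - 42446 = \left(-5 + 4\right) - 42446 = -1 - 42446 = -42447$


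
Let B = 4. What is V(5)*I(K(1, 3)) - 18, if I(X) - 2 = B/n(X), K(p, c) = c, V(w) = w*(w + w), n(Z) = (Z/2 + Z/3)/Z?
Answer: 322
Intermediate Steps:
n(Z) = ⅚ (n(Z) = (Z*(½) + Z*(⅓))/Z = (Z/2 + Z/3)/Z = (5*Z/6)/Z = ⅚)
V(w) = 2*w² (V(w) = w*(2*w) = 2*w²)
I(X) = 34/5 (I(X) = 2 + 4/(⅚) = 2 + 4*(6/5) = 2 + 24/5 = 34/5)
V(5)*I(K(1, 3)) - 18 = (2*5²)*(34/5) - 18 = (2*25)*(34/5) - 18 = 50*(34/5) - 18 = 340 - 18 = 322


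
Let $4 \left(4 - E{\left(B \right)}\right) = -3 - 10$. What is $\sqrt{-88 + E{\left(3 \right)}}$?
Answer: $\frac{i \sqrt{323}}{2} \approx 8.9861 i$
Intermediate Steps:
$E{\left(B \right)} = \frac{29}{4}$ ($E{\left(B \right)} = 4 - \frac{-3 - 10}{4} = 4 - - \frac{13}{4} = 4 + \frac{13}{4} = \frac{29}{4}$)
$\sqrt{-88 + E{\left(3 \right)}} = \sqrt{-88 + \frac{29}{4}} = \sqrt{- \frac{323}{4}} = \frac{i \sqrt{323}}{2}$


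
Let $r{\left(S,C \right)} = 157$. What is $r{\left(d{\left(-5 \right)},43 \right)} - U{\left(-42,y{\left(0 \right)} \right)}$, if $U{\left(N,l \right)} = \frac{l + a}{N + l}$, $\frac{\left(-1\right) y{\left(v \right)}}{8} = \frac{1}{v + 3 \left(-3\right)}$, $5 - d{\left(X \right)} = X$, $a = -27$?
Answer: $\frac{11571}{74} \approx 156.36$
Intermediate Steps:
$d{\left(X \right)} = 5 - X$
$y{\left(v \right)} = - \frac{8}{-9 + v}$ ($y{\left(v \right)} = - \frac{8}{v + 3 \left(-3\right)} = - \frac{8}{v - 9} = - \frac{8}{-9 + v}$)
$U{\left(N,l \right)} = \frac{-27 + l}{N + l}$ ($U{\left(N,l \right)} = \frac{l - 27}{N + l} = \frac{-27 + l}{N + l}$)
$r{\left(d{\left(-5 \right)},43 \right)} - U{\left(-42,y{\left(0 \right)} \right)} = 157 - \frac{-27 - \frac{8}{-9 + 0}}{-42 - \frac{8}{-9 + 0}} = 157 - \frac{-27 - \frac{8}{-9}}{-42 - \frac{8}{-9}} = 157 - \frac{-27 - - \frac{8}{9}}{-42 - - \frac{8}{9}} = 157 - \frac{-27 + \frac{8}{9}}{-42 + \frac{8}{9}} = 157 - \frac{1}{- \frac{370}{9}} \left(- \frac{235}{9}\right) = 157 - \left(- \frac{9}{370}\right) \left(- \frac{235}{9}\right) = 157 - \frac{47}{74} = \frac{11571}{74}$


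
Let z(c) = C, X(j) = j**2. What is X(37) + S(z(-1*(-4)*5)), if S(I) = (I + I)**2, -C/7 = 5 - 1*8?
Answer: 3133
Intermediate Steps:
C = 21 (C = -7*(5 - 1*8) = -7*(5 - 8) = -7*(-3) = 21)
z(c) = 21
S(I) = 4*I**2 (S(I) = (2*I)**2 = 4*I**2)
X(37) + S(z(-1*(-4)*5)) = 37**2 + 4*21**2 = 1369 + 4*441 = 1369 + 1764 = 3133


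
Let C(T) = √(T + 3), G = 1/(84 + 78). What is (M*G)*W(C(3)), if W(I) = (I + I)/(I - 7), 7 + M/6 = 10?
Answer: -4/129 - 14*√6/387 ≈ -0.11962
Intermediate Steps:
M = 18 (M = -42 + 6*10 = -42 + 60 = 18)
G = 1/162 ≈ 0.0061728
C(T) = √(3 + T)
W(I) = 2*I/(-7 + I) (W(I) = (2*I)/(-7 + I) = 2*I/(-7 + I))
(M*G)*W(C(3)) = (18*(1/162))*(2*√(3 + 3)/(-7 + √(3 + 3))) = (2*√6/(-7 + √6))/9 = 2*√6/(9*(-7 + √6))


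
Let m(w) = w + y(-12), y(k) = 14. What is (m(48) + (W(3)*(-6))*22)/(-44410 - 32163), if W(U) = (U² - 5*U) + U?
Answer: -458/76573 ≈ -0.0059812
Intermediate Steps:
m(w) = 14 + w (m(w) = w + 14 = 14 + w)
W(U) = U² - 4*U
(m(48) + (W(3)*(-6))*22)/(-44410 - 32163) = ((14 + 48) + ((3*(-4 + 3))*(-6))*22)/(-44410 - 32163) = (62 + ((3*(-1))*(-6))*22)/(-76573) = (62 - 3*(-6)*22)*(-1/76573) = (62 + 18*22)*(-1/76573) = (62 + 396)*(-1/76573) = 458*(-1/76573) = -458/76573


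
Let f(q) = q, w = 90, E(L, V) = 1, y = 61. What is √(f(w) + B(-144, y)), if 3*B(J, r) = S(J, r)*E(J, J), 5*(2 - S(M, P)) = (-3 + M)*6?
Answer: √33630/15 ≈ 12.226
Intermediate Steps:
S(M, P) = 28/5 - 6*M/5 (S(M, P) = 2 - (-3 + M)*6/5 = 2 - (-18 + 6*M)/5 = 2 + (18/5 - 6*M/5) = 28/5 - 6*M/5)
B(J, r) = 28/15 - 2*J/5 (B(J, r) = ((28/5 - 6*J/5)*1)/3 = (28/5 - 6*J/5)/3 = 28/15 - 2*J/5)
√(f(w) + B(-144, y)) = √(90 + (28/15 - ⅖*(-144))) = √(90 + (28/15 + 288/5)) = √(90 + 892/15) = √(2242/15) = √33630/15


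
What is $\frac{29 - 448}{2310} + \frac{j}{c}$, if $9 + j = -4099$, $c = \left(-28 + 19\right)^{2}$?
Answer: $- \frac{3174473}{62370} \approx -50.897$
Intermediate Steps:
$c = 81$ ($c = \left(-9\right)^{2} = 81$)
$j = -4108$ ($j = -9 - 4099 = -4108$)
$\frac{29 - 448}{2310} + \frac{j}{c} = \frac{29 - 448}{2310} - \frac{4108}{81} = \left(29 - 448\right) \frac{1}{2310} - \frac{4108}{81} = \left(-419\right) \frac{1}{2310} - \frac{4108}{81} = - \frac{419}{2310} - \frac{4108}{81} = - \frac{3174473}{62370}$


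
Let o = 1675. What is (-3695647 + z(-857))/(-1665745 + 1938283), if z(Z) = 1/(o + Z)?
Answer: -3023039245/222936084 ≈ -13.560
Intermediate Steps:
z(Z) = 1/(1675 + Z)
(-3695647 + z(-857))/(-1665745 + 1938283) = (-3695647 + 1/(1675 - 857))/(-1665745 + 1938283) = (-3695647 + 1/818)/272538 = (-3695647 + 1/818)*(1/272538) = -3023039245/818*1/272538 = -3023039245/222936084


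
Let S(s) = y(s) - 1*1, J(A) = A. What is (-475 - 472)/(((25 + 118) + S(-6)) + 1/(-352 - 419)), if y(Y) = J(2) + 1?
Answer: -730137/111794 ≈ -6.5311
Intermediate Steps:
y(Y) = 3 (y(Y) = 2 + 1 = 3)
S(s) = 2 (S(s) = 3 - 1*1 = 3 - 1 = 2)
(-475 - 472)/(((25 + 118) + S(-6)) + 1/(-352 - 419)) = (-475 - 472)/(((25 + 118) + 2) + 1/(-352 - 419)) = -947/((143 + 2) + 1/(-771)) = -947/(145 - 1/771) = -947/111794/771 = -947*771/111794 = -730137/111794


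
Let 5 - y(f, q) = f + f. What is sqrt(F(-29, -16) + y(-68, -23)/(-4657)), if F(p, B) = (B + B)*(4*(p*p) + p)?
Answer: I*sqrt(2314506557917)/4657 ≈ 326.68*I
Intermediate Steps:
F(p, B) = 2*B*(p + 4*p**2) (F(p, B) = (2*B)*(4*p**2 + p) = (2*B)*(p + 4*p**2) = 2*B*(p + 4*p**2))
y(f, q) = 5 - 2*f (y(f, q) = 5 - (f + f) = 5 - 2*f)
sqrt(F(-29, -16) + y(-68, -23)/(-4657)) = sqrt(2*(-16)*(-29)*(1 + 4*(-29)) + (5 - 2*(-68))/(-4657)) = sqrt(2*(-16)*(-29)*(1 - 116) + (5 + 136)*(-1/4657)) = sqrt(2*(-16)*(-29)*(-115) + 141*(-1/4657)) = sqrt(-106720 - 141/4657) = sqrt(-496995181/4657) = I*sqrt(2314506557917)/4657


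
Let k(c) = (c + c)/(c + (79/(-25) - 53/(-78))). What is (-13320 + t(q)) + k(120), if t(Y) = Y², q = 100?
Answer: -760353160/229163 ≈ -3318.0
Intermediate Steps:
k(c) = 2*c/(-4837/1950 + c) (k(c) = (2*c)/(c + (79*(-1/25) - 53*(-1/78))) = (2*c)/(c + (-79/25 + 53/78)) = (2*c)/(c - 4837/1950) = (2*c)/(-4837/1950 + c) = 2*c/(-4837/1950 + c))
(-13320 + t(q)) + k(120) = (-13320 + 100²) + 3900*120/(-4837 + 1950*120) = (-13320 + 10000) + 3900*120/(-4837 + 234000) = -3320 + 3900*120/229163 = -3320 + 3900*120*(1/229163) = -3320 + 468000/229163 = -760353160/229163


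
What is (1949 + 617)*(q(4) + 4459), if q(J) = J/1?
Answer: 11452058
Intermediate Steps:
q(J) = J (q(J) = J*1 = J)
(1949 + 617)*(q(4) + 4459) = (1949 + 617)*(4 + 4459) = 2566*4463 = 11452058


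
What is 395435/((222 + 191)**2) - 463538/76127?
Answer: -48961932877/12984906263 ≈ -3.7707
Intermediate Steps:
395435/((222 + 191)**2) - 463538/76127 = 395435/(413**2) - 463538*1/76127 = 395435/170569 - 463538/76127 = -48961932877/12984906263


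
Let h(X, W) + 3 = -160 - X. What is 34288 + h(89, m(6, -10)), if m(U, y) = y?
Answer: 34036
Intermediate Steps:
h(X, W) = -163 - X (h(X, W) = -3 + (-160 - X) = -163 - X)
34288 + h(89, m(6, -10)) = 34288 + (-163 - 1*89) = 34288 + (-163 - 89) = 34288 - 252 = 34036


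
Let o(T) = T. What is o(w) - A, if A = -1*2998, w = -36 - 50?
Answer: 2912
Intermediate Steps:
w = -86
A = -2998
o(w) - A = -86 - 1*(-2998) = -86 + 2998 = 2912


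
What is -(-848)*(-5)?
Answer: -4240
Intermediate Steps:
-(-848)*(-5) = -212*20 = -4240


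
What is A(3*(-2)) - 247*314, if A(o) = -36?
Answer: -77594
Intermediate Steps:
A(3*(-2)) - 247*314 = -36 - 247*314 = -36 - 77558 = -77594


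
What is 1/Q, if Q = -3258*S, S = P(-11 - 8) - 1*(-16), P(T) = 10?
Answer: -1/84708 ≈ -1.1805e-5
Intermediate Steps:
S = 26 (S = 10 - 1*(-16) = 10 + 16 = 26)
Q = -84708 (Q = -3258*26 = -84708)
1/Q = 1/(-84708) = -1/84708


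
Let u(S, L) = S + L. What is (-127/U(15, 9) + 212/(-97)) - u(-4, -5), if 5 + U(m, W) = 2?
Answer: 14302/291 ≈ 49.148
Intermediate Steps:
U(m, W) = -3 (U(m, W) = -5 + 2 = -3)
u(S, L) = L + S
(-127/U(15, 9) + 212/(-97)) - u(-4, -5) = (-127/(-3) + 212/(-97)) - (-5 - 4) = (-127*(-⅓) + 212*(-1/97)) - 1*(-9) = (127/3 - 212/97) + 9 = 11683/291 + 9 = 14302/291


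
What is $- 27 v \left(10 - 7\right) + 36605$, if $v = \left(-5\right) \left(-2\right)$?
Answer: $35795$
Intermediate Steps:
$v = 10$
$- 27 v \left(10 - 7\right) + 36605 = \left(-27\right) 10 \left(10 - 7\right) + 36605 = - 270 \left(10 - 7\right) + 36605 = \left(-270\right) 3 + 36605 = -810 + 36605 = 35795$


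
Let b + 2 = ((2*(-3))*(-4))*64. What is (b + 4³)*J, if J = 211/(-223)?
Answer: -337178/223 ≈ -1512.0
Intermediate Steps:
b = 1534 (b = -2 + ((2*(-3))*(-4))*64 = -2 - 6*(-4)*64 = -2 + 24*64 = -2 + 1536 = 1534)
J = -211/223 (J = 211*(-1/223) = -211/223 ≈ -0.94619)
(b + 4³)*J = (1534 + 4³)*(-211/223) = (1534 + 64)*(-211/223) = 1598*(-211/223) = -337178/223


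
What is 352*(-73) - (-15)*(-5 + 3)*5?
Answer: -25846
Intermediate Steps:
352*(-73) - (-15)*(-5 + 3)*5 = -25696 - (-15)*(-2)*5 = -25696 - 5*6*5 = -25696 - 30*5 = -25696 - 150 = -25846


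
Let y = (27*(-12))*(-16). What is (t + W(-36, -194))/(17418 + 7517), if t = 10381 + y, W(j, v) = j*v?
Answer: 22549/24935 ≈ 0.90431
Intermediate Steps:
y = 5184 (y = -324*(-16) = 5184)
t = 15565 (t = 10381 + 5184 = 15565)
(t + W(-36, -194))/(17418 + 7517) = (15565 - 36*(-194))/(17418 + 7517) = (15565 + 6984)/24935 = 22549*(1/24935) = 22549/24935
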